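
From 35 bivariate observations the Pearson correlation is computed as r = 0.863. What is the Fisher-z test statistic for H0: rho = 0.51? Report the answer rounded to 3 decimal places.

4.199

Fisher z: atanh(0.863) = 1.304981, atanh(0.51) = 0.562730
z = (z_r − z_0)·√(n−3) = (1.304981 − 0.562730)·√32 = 0.742251 · 5.656854 = 4.199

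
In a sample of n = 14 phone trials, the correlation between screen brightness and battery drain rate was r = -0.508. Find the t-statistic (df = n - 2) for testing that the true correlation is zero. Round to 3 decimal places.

t = r·√(n−2) / √(1−r²) with r = -0.508, n = 14
  = -0.508·√12 / √(1 − 0.258064)
  = -0.508·3.464102 / 0.861357
  = -1.759764 / 0.861357 = -2.043

-2.043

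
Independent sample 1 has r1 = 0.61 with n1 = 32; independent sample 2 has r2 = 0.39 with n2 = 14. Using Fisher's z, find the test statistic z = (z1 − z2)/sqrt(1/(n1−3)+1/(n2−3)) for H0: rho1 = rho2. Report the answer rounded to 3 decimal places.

Fisher z-transforms: z1 = atanh(0.61) = 0.708921, z2 = atanh(0.39) = 0.411800; difference d = 0.297121
Var(d) = 1/29 + 1/11 = 0.0344828 + 0.0909091 = 0.1253919
z = d/√Var(d) = 0.297121 / √0.1253919 = 0.297121 / 0.354107 = 0.839

0.839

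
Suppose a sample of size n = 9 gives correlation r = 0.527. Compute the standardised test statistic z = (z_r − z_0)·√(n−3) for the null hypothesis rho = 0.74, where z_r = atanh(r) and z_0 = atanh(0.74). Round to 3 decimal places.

Fisher z: atanh(0.527) = 0.585982, atanh(0.74) = 0.950479
z = (z_r − z_0)·√(n−3) = (0.585982 − 0.950479)·√6 = -0.364497 · 2.449490 = -0.893

-0.893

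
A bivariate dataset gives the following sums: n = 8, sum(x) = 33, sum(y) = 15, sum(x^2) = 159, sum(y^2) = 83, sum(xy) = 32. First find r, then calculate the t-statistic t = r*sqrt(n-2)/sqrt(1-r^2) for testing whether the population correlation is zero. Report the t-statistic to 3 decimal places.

-3.842

S_xy = nΣxy − ΣxΣy = 8·32 − 33·15 = 256 − 495 = -239
S_xx = nΣx² − (Σx)² = 8·159 − 33² = 1272 − 1089 = 183
S_yy = nΣy² − (Σy)² = 8·83 − 15² = 664 − 225 = 439
r = S_xy / √(S_xx·S_yy) = -239 / √(183·439) = -239 / √80337 = -239 / 283.4378 = -0.8432
t = r·√(n−2)/√(1−r²) = -0.8432·√6 / √(1−0.710986) = -2.065410 / 0.537600 = -3.842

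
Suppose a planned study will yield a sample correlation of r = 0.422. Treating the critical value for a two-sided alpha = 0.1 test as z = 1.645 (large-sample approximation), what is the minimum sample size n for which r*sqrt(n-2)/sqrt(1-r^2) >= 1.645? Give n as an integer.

Need r·√(n−2)/√(1−r²) ≥ 1.645
√(n−2) ≥ 1.645·√(1−0.178084) / 0.422 = 1.645·0.906596 / 0.422 = 3.5340
n−2 ≥ 12.4892  ⇒  n ≥ 14.4892
Smallest integer n = 15

15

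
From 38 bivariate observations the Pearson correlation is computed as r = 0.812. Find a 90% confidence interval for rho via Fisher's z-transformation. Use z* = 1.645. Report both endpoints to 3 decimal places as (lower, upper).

(0.694, 0.888)

Fisher z: z_r = atanh(r) = ½·ln((1+0.812)/(1−0.812)) = 1.132872
SE(z) = 1/√(n−3) = 1/√35 = 0.169031
90% ⇒ z* = 1.645; margin = 1.645·0.169031 = 0.278056
CI on z-scale: (0.854816, 1.410928)
Back-transform: tanh(0.854816) = 0.693577, tanh(1.410928) = 0.887691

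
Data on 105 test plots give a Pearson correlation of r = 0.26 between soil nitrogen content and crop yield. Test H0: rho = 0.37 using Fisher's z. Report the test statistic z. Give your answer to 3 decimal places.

-1.235

Fisher z: atanh(0.26) = 0.266108, atanh(0.37) = 0.388423
z = (z_r − z_0)·√(n−3) = (0.266108 − 0.388423)·√102 = -0.122315 · 10.099505 = -1.235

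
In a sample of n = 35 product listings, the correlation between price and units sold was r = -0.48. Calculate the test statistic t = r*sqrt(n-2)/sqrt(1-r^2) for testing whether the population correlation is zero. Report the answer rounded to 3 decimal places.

-3.143

t = r·√(n−2) / √(1−r²) with r = -0.48, n = 35
  = -0.48·√33 / √(1 − 0.2304)
  = -0.48·5.744563 / 0.877268
  = -2.757390 / 0.877268 = -3.143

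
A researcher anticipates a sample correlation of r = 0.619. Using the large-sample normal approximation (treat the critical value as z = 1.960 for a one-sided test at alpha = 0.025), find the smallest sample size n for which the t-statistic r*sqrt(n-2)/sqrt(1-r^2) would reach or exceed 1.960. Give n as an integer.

Need r·√(n−2)/√(1−r²) ≥ 1.960
√(n−2) ≥ 1.960·√(1−0.383161) / 0.619 = 1.960·0.785391 / 0.619 = 2.4869
n−2 ≥ 6.1847  ⇒  n ≥ 8.1847
Smallest integer n = 9

9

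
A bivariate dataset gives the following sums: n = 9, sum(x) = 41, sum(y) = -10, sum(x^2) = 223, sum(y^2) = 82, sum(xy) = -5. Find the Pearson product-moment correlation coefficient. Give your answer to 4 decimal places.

0.8003

S_xy = nΣxy − ΣxΣy = 9·(-5) − 41·(-10) = -45 − (-410) = 365
S_xx = nΣx² − (Σx)² = 9·223 − 41² = 2007 − 1681 = 326
S_yy = nΣy² − (Σy)² = 9·82 − (-10)² = 738 − 100 = 638
r = S_xy / √(S_xx·S_yy) = 365 / √(326·638) = 365 / √207988 = 365 / 456.0570 = 0.8003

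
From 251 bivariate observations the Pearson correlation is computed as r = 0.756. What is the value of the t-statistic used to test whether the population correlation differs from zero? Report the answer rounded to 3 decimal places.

t = r·√(n−2) / √(1−r²) with r = 0.756, n = 251
  = 0.756·√249 / √(1 − 0.571536)
  = 0.756·15.779734 / 0.654572
  = 11.929479 / 0.654572 = 18.225

18.225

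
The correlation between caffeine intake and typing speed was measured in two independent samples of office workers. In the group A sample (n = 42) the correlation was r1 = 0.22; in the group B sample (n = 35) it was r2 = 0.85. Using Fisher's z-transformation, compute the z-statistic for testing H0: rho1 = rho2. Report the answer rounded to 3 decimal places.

-4.329

z1 = atanh(0.22) = 0.223656,  z2 = atanh(0.85) = 1.256153
SE = √(1/(n1−3) + 1/(n2−3)) = √(1/39 + 1/32) = √(0.0256410 + 0.0312500) = √0.0568910 = 0.238518
z = (z1 − z2)/SE = (0.223656 − 1.256153) / 0.238518 = -1.032497 / 0.238518 = -4.329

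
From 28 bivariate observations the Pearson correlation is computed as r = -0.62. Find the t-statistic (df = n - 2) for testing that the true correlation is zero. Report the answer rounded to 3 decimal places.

1 − r² = 1 − 0.3844 = 0.6156;  √(1−r²) = 0.784602
√(n−2) = √26 = 5.099020
t = r·√(n−2)/√(1−r²) = -0.62 · 5.099020 / 0.784602 = -4.029

-4.029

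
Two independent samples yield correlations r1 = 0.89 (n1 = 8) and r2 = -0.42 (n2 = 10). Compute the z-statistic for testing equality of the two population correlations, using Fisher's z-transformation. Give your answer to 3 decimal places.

z1 = atanh(0.89) = 1.421926,  z2 = atanh(-0.42) = -0.447692
SE = √(1/(n1−3) + 1/(n2−3)) = √(1/5 + 1/7) = √(0.2000000 + 0.1428571) = √0.3428571 = 0.585540
z = (z1 − z2)/SE = (1.421926 − (-0.447692)) / 0.585540 = 1.869618 / 0.585540 = 3.193

3.193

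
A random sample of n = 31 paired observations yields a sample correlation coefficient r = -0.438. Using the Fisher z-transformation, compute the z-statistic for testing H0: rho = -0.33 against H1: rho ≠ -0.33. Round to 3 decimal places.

Fisher z: atanh(-0.438) = -0.469753, atanh(-0.33) = -0.342828
z = (z_r − z_0)·√(n−3) = (-0.469753 − (-0.342828))·√28 = -0.126925 · 5.291503 = -0.672

-0.672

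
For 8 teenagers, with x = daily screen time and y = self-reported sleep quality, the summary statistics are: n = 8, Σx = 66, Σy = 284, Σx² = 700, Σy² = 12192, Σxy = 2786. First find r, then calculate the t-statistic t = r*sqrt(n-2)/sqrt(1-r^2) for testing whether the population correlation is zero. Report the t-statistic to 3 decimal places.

Numerator: nΣxy − (Σx)(Σy) = 8·2786 − (66)(284) = 3544
Denominator: √[(nΣx²−(Σx)²)(nΣy²−(Σy)²)]
  nΣx²−(Σx)² = 8·700 − 4356 = 1244;  nΣy²−(Σy)² = 8·12192 − 80656 = 16880
  √(1244·16880) = √20998720 = 4582.4360
r = 3544 / 4582.4360 = 0.7734
t = r·√(n−2)/√(1−r²) = 0.7734·√6 / √(1−0.598148) = 1.894435 / 0.633918 = 2.988

2.988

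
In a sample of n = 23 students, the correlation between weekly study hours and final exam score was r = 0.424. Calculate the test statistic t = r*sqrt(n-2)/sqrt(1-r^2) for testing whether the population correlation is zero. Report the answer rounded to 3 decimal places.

1 − r² = 1 − 0.179776 = 0.820224;  √(1−r²) = 0.905662
√(n−2) = √21 = 4.582576
t = r·√(n−2)/√(1−r²) = 0.424 · 4.582576 / 0.905662 = 2.145

2.145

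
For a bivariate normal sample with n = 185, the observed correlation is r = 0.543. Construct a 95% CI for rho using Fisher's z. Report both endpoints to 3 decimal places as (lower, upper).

Fisher z: z_r = atanh(r) = ½·ln((1+0.543)/(1−0.543)) = 0.608400
SE(z) = 1/√(n−3) = 1/√182 = 0.074125
95% ⇒ z* = 1.960; margin = 1.960·0.074125 = 0.145285
CI on z-scale: (0.463115, 0.753685)
Back-transform: tanh(0.463115) = 0.432620, tanh(0.753685) = 0.637342

(0.433, 0.637)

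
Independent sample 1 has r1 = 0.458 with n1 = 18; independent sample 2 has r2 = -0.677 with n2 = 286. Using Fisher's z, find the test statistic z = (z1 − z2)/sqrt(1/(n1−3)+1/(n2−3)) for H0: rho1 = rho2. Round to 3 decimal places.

4.976

z1 = atanh(0.458) = 0.494777,  z2 = atanh(-0.677) = -0.823555
SE = √(1/(n1−3) + 1/(n2−3)) = √(1/15 + 1/283) = √(0.0666667 + 0.0035336) = √0.0702003 = 0.264953
z = (z1 − z2)/SE = (0.494777 − (-0.823555)) / 0.264953 = 1.318332 / 0.264953 = 4.976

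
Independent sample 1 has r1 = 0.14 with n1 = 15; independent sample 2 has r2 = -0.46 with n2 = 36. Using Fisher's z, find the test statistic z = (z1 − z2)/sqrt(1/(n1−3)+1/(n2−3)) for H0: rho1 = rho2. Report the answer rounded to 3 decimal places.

Fisher z-transforms: z1 = atanh(0.14) = 0.140926, z2 = atanh(-0.46) = -0.497311; difference d = 0.638237
Var(d) = 1/12 + 1/33 = 0.0833333 + 0.0303030 = 0.1136363
z = d/√Var(d) = 0.638237 / √0.1136363 = 0.638237 / 0.337100 = 1.893

1.893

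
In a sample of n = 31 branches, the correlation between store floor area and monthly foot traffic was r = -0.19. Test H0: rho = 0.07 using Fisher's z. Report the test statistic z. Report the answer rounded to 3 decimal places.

Fisher z: atanh(-0.19) = -0.192337, atanh(0.07) = 0.070115
z = (z_r − z_0)·√(n−3) = (-0.192337 − 0.070115)·√28 = -0.262452 · 5.291503 = -1.389

-1.389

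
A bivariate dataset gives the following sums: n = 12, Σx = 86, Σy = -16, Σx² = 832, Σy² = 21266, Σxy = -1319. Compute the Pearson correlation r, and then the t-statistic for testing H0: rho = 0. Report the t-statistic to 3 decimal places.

Numerator: nΣxy − (Σx)(Σy) = 12·(-1319) − (86)(-16) = -14452
Denominator: √[(nΣx²−(Σx)²)(nΣy²−(Σy)²)]
  nΣx²−(Σx)² = 12·832 − 7396 = 2588;  nΣy²−(Σy)² = 12·21266 − 256 = 254936
  √(2588·254936) = √659774368 = 25686.0734
r = -14452 / 25686.0734 = -0.5626
t = r·√(n−2)/√(1−r²) = -0.5626·√10 / √(1−0.316519) = -1.779097 / 0.826729 = -2.152

-2.152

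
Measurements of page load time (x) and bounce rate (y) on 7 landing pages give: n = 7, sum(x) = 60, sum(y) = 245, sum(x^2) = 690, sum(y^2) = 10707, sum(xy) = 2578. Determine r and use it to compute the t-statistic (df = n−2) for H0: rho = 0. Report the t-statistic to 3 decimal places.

Numerator: nΣxy − (Σx)(Σy) = 7·2578 − (60)(245) = 3346
Denominator: √[(nΣx²−(Σx)²)(nΣy²−(Σy)²)]
  nΣx²−(Σx)² = 7·690 − 3600 = 1230;  nΣy²−(Σy)² = 7·10707 − 60025 = 14924
  √(1230·14924) = √18356520 = 4284.4510
r = 3346 / 4284.4510 = 0.7810
t = r·√(n−2)/√(1−r²) = 0.7810·√5 / √(1−0.609961) = 1.746369 / 0.624531 = 2.796

2.796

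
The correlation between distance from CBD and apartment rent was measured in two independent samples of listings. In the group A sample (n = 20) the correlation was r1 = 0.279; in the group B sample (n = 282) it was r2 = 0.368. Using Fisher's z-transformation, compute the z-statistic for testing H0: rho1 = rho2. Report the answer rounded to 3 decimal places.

-0.398

Fisher z-transforms: z1 = atanh(0.279) = 0.286597, z2 = atanh(0.368) = 0.386108; difference d = -0.099511
Var(d) = 1/17 + 1/279 = 0.0588235 + 0.0035842 = 0.0624077
z = d/√Var(d) = -0.099511 / √0.0624077 = -0.099511 / 0.249815 = -0.398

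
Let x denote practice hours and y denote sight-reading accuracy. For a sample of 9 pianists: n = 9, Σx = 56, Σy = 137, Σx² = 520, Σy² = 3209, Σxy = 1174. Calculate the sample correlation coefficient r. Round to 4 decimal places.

S_xy = nΣxy − ΣxΣy = 9·1174 − 56·137 = 10566 − 7672 = 2894
S_xx = nΣx² − (Σx)² = 9·520 − 56² = 4680 − 3136 = 1544
S_yy = nΣy² − (Σy)² = 9·3209 − 137² = 28881 − 18769 = 10112
r = S_xy / √(S_xx·S_yy) = 2894 / √(1544·10112) = 2894 / √15612928 = 2894 / 3951.3198 = 0.7324

0.7324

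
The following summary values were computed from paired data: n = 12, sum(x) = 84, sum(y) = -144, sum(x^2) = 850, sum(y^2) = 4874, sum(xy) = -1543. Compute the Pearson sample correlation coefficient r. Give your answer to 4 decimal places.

Numerator: nΣxy − (Σx)(Σy) = 12·(-1543) − (84)(-144) = -6420
Denominator: √[(nΣx²−(Σx)²)(nΣy²−(Σy)²)]
  nΣx²−(Σx)² = 12·850 − 7056 = 3144;  nΣy²−(Σy)² = 12·4874 − 20736 = 37752
  √(3144·37752) = √118692288 = 10894.5990
r = -6420 / 10894.5990 = -0.5893

-0.5893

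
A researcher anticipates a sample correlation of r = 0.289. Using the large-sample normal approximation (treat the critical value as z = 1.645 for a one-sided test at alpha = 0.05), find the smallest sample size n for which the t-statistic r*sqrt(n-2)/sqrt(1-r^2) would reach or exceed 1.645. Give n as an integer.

32

r√(n−2)/√(1−r²) ≥ 1.645  ⇔  n−2 ≥ (1.645)²·(1−r²)/r²
(1−r²)/r² = (1−0.083521)/0.083521 = 10.9730
n ≥ 2 + 2.706025·10.9730 = 2 + 29.6932 = 31.6932
⌈31.6932⌉ = 32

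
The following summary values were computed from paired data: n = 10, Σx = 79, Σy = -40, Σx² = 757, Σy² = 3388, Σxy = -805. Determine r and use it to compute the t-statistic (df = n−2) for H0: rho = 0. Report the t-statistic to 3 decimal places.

S_xy = nΣxy − ΣxΣy = 10·(-805) − 79·(-40) = -8050 − (-3160) = -4890
S_xx = nΣx² − (Σx)² = 10·757 − 79² = 7570 − 6241 = 1329
S_yy = nΣy² − (Σy)² = 10·3388 − (-40)² = 33880 − 1600 = 32280
r = S_xy / √(S_xx·S_yy) = -4890 / √(1329·32280) = -4890 / √42900120 = -4890 / 6549.8183 = -0.7466
t = r·√(n−2)/√(1−r²) = -0.7466·√8 / √(1−0.557412) = -2.111704 / 0.665273 = -3.174

-3.174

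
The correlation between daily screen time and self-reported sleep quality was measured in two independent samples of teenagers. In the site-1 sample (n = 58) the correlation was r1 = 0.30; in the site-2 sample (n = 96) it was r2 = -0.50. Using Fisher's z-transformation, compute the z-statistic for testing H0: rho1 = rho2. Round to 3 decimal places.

5.049

Fisher z-transforms: z1 = atanh(0.30) = 0.309520, z2 = atanh(-0.50) = -0.549306; difference d = 0.858826
Var(d) = 1/55 + 1/93 = 0.0181818 + 0.0107527 = 0.0289345
z = d/√Var(d) = 0.858826 / √0.0289345 = 0.858826 / 0.170101 = 5.049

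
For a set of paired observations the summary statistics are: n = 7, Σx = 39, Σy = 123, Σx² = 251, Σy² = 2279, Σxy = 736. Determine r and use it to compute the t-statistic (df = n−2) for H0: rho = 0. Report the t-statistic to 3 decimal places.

S_xy = nΣxy − ΣxΣy = 7·736 − 39·123 = 5152 − 4797 = 355
S_xx = nΣx² − (Σx)² = 7·251 − 39² = 1757 − 1521 = 236
S_yy = nΣy² − (Σy)² = 7·2279 − 123² = 15953 − 15129 = 824
r = S_xy / √(S_xx·S_yy) = 355 / √(236·824) = 355 / √194464 = 355 / 440.9807 = 0.8050
t = r·√(n−2)/√(1−r²) = 0.8050·√5 / √(1−0.648025) = 1.800035 / 0.593275 = 3.034

3.034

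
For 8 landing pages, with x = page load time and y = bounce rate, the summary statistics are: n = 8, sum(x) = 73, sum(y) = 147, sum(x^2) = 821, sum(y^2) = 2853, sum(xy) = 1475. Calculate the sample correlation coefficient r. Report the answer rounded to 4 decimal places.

S_xy = nΣxy − ΣxΣy = 8·1475 − 73·147 = 11800 − 10731 = 1069
S_xx = nΣx² − (Σx)² = 8·821 − 73² = 6568 − 5329 = 1239
S_yy = nΣy² − (Σy)² = 8·2853 − 147² = 22824 − 21609 = 1215
r = S_xy / √(S_xx·S_yy) = 1069 / √(1239·1215) = 1069 / √1505385 = 1069 / 1226.9413 = 0.8713

0.8713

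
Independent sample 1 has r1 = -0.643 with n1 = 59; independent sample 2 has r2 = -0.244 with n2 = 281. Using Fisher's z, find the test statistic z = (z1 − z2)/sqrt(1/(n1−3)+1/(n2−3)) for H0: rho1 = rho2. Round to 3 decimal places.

-3.511

Fisher z-transforms: z1 = atanh(-0.643) = -0.763272, z2 = atanh(-0.244) = -0.249023; difference d = -0.514249
Var(d) = 1/56 + 1/278 = 0.0178571 + 0.0035971 = 0.0214542
z = d/√Var(d) = -0.514249 / √0.0214542 = -0.514249 / 0.146473 = -3.511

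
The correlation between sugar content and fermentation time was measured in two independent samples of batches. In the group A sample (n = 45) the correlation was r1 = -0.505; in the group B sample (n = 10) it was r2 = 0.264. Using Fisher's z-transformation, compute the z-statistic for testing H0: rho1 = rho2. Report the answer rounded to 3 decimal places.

-2.024

Fisher z-transforms: z1 = atanh(-0.505) = -0.555995, z2 = atanh(0.264) = 0.270403; difference d = -0.826398
Var(d) = 1/42 + 1/7 = 0.0238095 + 0.1428571 = 0.1666666
z = d/√Var(d) = -0.826398 / √0.1666666 = -0.826398 / 0.408248 = -2.024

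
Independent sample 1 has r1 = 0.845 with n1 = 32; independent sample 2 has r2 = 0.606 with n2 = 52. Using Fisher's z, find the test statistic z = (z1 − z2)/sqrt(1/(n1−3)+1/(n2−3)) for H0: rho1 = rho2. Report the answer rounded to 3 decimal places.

Fisher z-transforms: z1 = atanh(0.845) = 1.238405, z2 = atanh(0.606) = 0.702575; difference d = 0.535830
Var(d) = 1/29 + 1/49 = 0.0344828 + 0.0204082 = 0.0548910
z = d/√Var(d) = 0.535830 / √0.0548910 = 0.535830 / 0.234288 = 2.287

2.287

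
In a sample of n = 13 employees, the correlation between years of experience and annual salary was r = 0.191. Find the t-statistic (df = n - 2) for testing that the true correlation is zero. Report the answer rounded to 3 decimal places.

0.645

1 − r² = 1 − 0.036481 = 0.963519;  √(1−r²) = 0.981590
√(n−2) = √11 = 3.316625
t = r·√(n−2)/√(1−r²) = 0.191 · 3.316625 / 0.981590 = 0.645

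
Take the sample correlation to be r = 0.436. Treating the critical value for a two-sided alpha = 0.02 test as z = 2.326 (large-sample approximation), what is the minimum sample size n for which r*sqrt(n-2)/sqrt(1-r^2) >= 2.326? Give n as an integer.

26

r√(n−2)/√(1−r²) ≥ 2.326  ⇔  n−2 ≥ (2.326)²·(1−r²)/r²
(1−r²)/r² = (1−0.190096)/0.190096 = 4.2605
n ≥ 2 + 5.410276·4.2605 = 2 + 23.0505 = 25.0505
⌈25.0505⌉ = 26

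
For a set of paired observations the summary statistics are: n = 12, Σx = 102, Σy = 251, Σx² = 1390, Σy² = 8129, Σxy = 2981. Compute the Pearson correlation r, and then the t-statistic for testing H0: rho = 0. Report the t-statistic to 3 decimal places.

Numerator: nΣxy − (Σx)(Σy) = 12·2981 − (102)(251) = 10170
Denominator: √[(nΣx²−(Σx)²)(nΣy²−(Σy)²)]
  nΣx²−(Σx)² = 12·1390 − 10404 = 6276;  nΣy²−(Σy)² = 12·8129 − 63001 = 34547
  √(6276·34547) = √216816972 = 14724.7062
r = 10170 / 14724.7062 = 0.6907
t = r·√(n−2)/√(1−r²) = 0.6907·√10 / √(1−0.477066) = 2.184185 / 0.723142 = 3.020

3.020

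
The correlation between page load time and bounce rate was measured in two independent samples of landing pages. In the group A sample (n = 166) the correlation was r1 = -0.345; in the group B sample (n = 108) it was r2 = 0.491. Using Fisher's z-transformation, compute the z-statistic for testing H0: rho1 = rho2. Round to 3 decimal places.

-7.169

z1 = atanh(-0.345) = -0.359757,  z2 = atanh(0.491) = 0.537377
SE = √(1/(n1−3) + 1/(n2−3)) = √(1/163 + 1/105) = √(0.0061350 + 0.0095238) = √0.0156588 = 0.125135
z = (z1 − z2)/SE = (-0.359757 − 0.537377) / 0.125135 = -0.897134 / 0.125135 = -7.169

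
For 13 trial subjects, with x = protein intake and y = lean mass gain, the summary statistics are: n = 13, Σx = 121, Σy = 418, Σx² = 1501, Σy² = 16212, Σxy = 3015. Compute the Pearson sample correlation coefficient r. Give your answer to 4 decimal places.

-0.8591

Numerator: nΣxy − (Σx)(Σy) = 13·3015 − (121)(418) = -11383
Denominator: √[(nΣx²−(Σx)²)(nΣy²−(Σy)²)]
  nΣx²−(Σx)² = 13·1501 − 14641 = 4872;  nΣy²−(Σy)² = 13·16212 − 174724 = 36032
  √(4872·36032) = √175547904 = 13249.4492
r = -11383 / 13249.4492 = -0.8591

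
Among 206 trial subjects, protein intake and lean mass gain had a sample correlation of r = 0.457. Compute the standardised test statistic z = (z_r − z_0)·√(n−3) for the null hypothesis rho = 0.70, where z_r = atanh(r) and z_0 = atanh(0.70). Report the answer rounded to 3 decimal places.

z_r = atanh(0.457) = 0.493513,  z_0 = atanh(0.70) = 0.867301
SE = 1/√(n−3) = 1/√203 = 0.070186
z = (z_r − z_0)/SE = (0.493513 − 0.867301) / 0.070186 = -0.373788 / 0.070186 = -5.326

-5.326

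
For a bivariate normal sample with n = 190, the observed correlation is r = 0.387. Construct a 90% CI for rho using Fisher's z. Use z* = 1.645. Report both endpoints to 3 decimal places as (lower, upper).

z_r = atanh(0.387) = 0.408267;  SE = 1/√(n−3) = 1/√187 = 0.073127
z-limits: 0.408267 ± 1.645·0.073127 = 0.408267 ± 0.120294 = [0.287973, 0.528561]
ρ-limits: (tanh 0.287973, tanh 0.528561) = (0.280, 0.484)

(0.280, 0.484)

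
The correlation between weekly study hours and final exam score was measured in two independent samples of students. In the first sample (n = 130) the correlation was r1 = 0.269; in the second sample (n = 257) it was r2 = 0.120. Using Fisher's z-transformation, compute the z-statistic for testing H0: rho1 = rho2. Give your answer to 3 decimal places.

1.428

Fisher z-transforms: z1 = atanh(0.269) = 0.275786, z2 = atanh(0.120) = 0.120581; difference d = 0.155205
Var(d) = 1/127 + 1/254 = 0.0078740 + 0.0039370 = 0.0118110
z = d/√Var(d) = 0.155205 / √0.0118110 = 0.155205 / 0.108678 = 1.428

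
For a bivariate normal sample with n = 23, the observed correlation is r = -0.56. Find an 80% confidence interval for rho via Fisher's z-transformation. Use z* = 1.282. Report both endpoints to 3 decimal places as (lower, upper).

(-0.726, -0.333)

Fisher z: z_r = atanh(r) = ½·ln((1+(-0.56))/(1−(-0.56))) = -0.632833
SE(z) = 1/√(n−3) = 1/√20 = 0.223607
80% ⇒ z* = 1.282; margin = 1.282·0.223607 = 0.286664
CI on z-scale: (-0.919497, -0.346169)
Back-transform: tanh(-0.919497) = -0.725659, tanh(-0.346169) = -0.332974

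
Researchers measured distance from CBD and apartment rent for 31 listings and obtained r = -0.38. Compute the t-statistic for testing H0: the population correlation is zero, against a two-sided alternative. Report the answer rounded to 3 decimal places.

1 − r² = 1 − 0.1444 = 0.8556;  √(1−r²) = 0.924986
√(n−2) = √29 = 5.385165
t = r·√(n−2)/√(1−r²) = -0.38 · 5.385165 / 0.924986 = -2.212

-2.212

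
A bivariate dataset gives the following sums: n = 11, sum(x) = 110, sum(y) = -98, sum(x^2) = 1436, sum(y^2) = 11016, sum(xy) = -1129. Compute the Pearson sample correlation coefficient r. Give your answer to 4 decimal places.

-0.0807

Numerator: nΣxy − (Σx)(Σy) = 11·(-1129) − (110)(-98) = -1639
Denominator: √[(nΣx²−(Σx)²)(nΣy²−(Σy)²)]
  nΣx²−(Σx)² = 11·1436 − 12100 = 3696;  nΣy²−(Σy)² = 11·11016 − 9604 = 111572
  √(3696·111572) = √412370112 = 20306.8981
r = -1639 / 20306.8981 = -0.0807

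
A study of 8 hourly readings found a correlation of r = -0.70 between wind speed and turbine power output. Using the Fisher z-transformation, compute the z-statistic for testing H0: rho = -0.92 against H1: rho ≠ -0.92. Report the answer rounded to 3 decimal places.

Fisher z: atanh(-0.70) = -0.867301, atanh(-0.92) = -1.589027
z = (z_r − z_0)·√(n−3) = (-0.867301 − (-1.589027))·√5 = 0.721726 · 2.236068 = 1.614

1.614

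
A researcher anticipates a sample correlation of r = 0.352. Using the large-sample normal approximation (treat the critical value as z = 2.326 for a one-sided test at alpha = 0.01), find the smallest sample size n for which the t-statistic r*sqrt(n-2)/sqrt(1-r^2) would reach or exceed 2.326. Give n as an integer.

Need r·√(n−2)/√(1−r²) ≥ 2.326
√(n−2) ≥ 2.326·√(1−0.123904) / 0.352 = 2.326·0.936000 / 0.352 = 6.1850
n−2 ≥ 38.2542  ⇒  n ≥ 40.2542
Smallest integer n = 41

41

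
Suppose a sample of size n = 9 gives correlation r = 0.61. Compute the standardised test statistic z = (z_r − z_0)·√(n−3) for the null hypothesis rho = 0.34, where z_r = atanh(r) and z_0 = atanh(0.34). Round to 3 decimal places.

Fisher z: atanh(0.61) = 0.708921, atanh(0.34) = 0.354093
z = (z_r − z_0)·√(n−3) = (0.708921 − 0.354093)·√6 = 0.354828 · 2.449490 = 0.869

0.869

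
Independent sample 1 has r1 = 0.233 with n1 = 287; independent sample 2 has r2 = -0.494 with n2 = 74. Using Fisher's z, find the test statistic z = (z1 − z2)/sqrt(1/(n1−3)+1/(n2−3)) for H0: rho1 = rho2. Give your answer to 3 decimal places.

z1 = atanh(0.233) = 0.237359,  z2 = atanh(-0.494) = -0.541338
SE = √(1/(n1−3) + 1/(n2−3)) = √(1/284 + 1/71) = √(0.0035211 + 0.0140845) = √0.0176056 = 0.132686
z = (z1 − z2)/SE = (0.237359 − (-0.541338)) / 0.132686 = 0.778697 / 0.132686 = 5.869

5.869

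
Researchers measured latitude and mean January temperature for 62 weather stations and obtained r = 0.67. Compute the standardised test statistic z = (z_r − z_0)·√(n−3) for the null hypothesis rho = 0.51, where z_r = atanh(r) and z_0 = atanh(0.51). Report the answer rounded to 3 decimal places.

Fisher z: atanh(0.67) = 0.810743, atanh(0.51) = 0.562730
z = (z_r − z_0)·√(n−3) = (0.810743 − 0.562730)·√59 = 0.248013 · 7.681146 = 1.905

1.905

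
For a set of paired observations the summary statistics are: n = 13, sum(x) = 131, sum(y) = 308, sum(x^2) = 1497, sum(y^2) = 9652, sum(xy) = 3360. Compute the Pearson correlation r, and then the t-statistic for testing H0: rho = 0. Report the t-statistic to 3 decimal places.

1.435

Numerator: nΣxy − (Σx)(Σy) = 13·3360 − (131)(308) = 3332
Denominator: √[(nΣx²−(Σx)²)(nΣy²−(Σy)²)]
  nΣx²−(Σx)² = 13·1497 − 17161 = 2300;  nΣy²−(Σy)² = 13·9652 − 94864 = 30612
  √(2300·30612) = √70407600 = 8390.9237
r = 3332 / 8390.9237 = 0.3971
t = r·√(n−2)/√(1−r²) = 0.3971·√11 / √(1−0.157688) = 1.317032 / 0.917776 = 1.435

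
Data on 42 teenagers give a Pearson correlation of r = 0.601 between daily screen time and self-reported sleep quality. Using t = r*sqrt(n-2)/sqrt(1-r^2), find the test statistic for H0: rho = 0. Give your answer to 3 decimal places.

4.756

1 − r² = 1 − 0.361201 = 0.638799;  √(1−r²) = 0.799249
√(n−2) = √40 = 6.324555
t = r·√(n−2)/√(1−r²) = 0.601 · 6.324555 / 0.799249 = 4.756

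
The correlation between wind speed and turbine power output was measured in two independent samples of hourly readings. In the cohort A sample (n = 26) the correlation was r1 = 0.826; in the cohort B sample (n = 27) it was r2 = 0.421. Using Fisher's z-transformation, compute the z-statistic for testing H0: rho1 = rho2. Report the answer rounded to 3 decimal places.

2.490

Fisher z-transforms: z1 = atanh(0.826) = 1.175414, z2 = atanh(0.421) = 0.448907; difference d = 0.726507
Var(d) = 1/23 + 1/24 = 0.0434783 + 0.0416667 = 0.0851450
z = d/√Var(d) = 0.726507 / √0.0851450 = 0.726507 / 0.291796 = 2.490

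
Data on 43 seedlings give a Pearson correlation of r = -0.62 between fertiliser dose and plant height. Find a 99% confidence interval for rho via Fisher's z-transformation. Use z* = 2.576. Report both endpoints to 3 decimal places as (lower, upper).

(-0.812, -0.307)

z_r = atanh(-0.62) = -0.725005;  SE = 1/√(n−3) = 1/√40 = 0.158114
z-limits: -0.725005 ± 2.576·0.158114 = -0.725005 ± 0.407302 = [-1.132307, -0.317703]
ρ-limits: (tanh -1.132307, tanh -0.317703) = (-0.812, -0.307)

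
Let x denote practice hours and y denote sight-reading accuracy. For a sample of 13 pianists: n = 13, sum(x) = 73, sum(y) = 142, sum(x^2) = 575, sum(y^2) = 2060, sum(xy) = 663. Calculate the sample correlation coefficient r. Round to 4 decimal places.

S_xy = nΣxy − ΣxΣy = 13·663 − 73·142 = 8619 − 10366 = -1747
S_xx = nΣx² − (Σx)² = 13·575 − 73² = 7475 − 5329 = 2146
S_yy = nΣy² − (Σy)² = 13·2060 − 142² = 26780 − 20164 = 6616
r = S_xy / √(S_xx·S_yy) = -1747 / √(2146·6616) = -1747 / √14197936 = -1747 / 3768.0149 = -0.4636

-0.4636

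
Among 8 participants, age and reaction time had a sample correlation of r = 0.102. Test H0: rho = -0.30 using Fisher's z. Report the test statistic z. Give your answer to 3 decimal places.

z_r = atanh(0.102) = 0.102356,  z_0 = atanh(-0.30) = -0.309520
SE = 1/√(n−3) = 1/√5 = 0.447214
z = (z_r − z_0)/SE = (0.102356 − (-0.309520)) / 0.447214 = 0.411876 / 0.447214 = 0.921

0.921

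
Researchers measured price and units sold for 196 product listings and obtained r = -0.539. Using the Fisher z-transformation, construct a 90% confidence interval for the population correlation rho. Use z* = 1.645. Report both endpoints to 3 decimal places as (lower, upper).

Fisher z: z_r = atanh(r) = ½·ln((1+(-0.539))/(1−(-0.539))) = -0.602745
SE(z) = 1/√(n−3) = 1/√193 = 0.071982
90% ⇒ z* = 1.645; margin = 1.645·0.071982 = 0.118410
CI on z-scale: (-0.721155, -0.484335)
Back-transform: tanh(-0.721155) = -0.617624, tanh(-0.484335) = -0.449709

(-0.618, -0.450)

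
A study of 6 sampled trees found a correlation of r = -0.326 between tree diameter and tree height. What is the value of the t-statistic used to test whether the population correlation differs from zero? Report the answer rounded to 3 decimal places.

-0.690

1 − r² = 1 − 0.106276 = 0.893724;  √(1−r²) = 0.945370
√(n−2) = √4 = 2.000000
t = r·√(n−2)/√(1−r²) = -0.326 · 2.000000 / 0.945370 = -0.690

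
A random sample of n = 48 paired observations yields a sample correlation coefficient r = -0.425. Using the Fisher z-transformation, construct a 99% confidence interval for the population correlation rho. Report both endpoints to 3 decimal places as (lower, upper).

z_r = atanh(-0.425) = -0.453779;  SE = 1/√(n−3) = 1/√45 = 0.149071
z-limits: -0.453779 ± 2.576·0.149071 = -0.453779 ± 0.384007 = [-0.837786, -0.069772]
ρ-limits: (tanh -0.837786, tanh -0.069772) = (-0.685, -0.070)

(-0.685, -0.070)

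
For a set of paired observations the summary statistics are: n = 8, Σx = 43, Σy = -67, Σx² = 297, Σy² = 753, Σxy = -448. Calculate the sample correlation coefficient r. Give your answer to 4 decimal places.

-0.7816

Numerator: nΣxy − (Σx)(Σy) = 8·(-448) − (43)(-67) = -703
Denominator: √[(nΣx²−(Σx)²)(nΣy²−(Σy)²)]
  nΣx²−(Σx)² = 8·297 − 1849 = 527;  nΣy²−(Σy)² = 8·753 − 4489 = 1535
  √(527·1535) = √808945 = 899.4137
r = -703 / 899.4137 = -0.7816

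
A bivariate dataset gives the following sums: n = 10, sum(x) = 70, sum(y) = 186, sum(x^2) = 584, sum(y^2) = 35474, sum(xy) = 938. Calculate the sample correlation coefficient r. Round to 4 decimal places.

S_xy = nΣxy − ΣxΣy = 10·938 − 70·186 = 9380 − 13020 = -3640
S_xx = nΣx² − (Σx)² = 10·584 − 70² = 5840 − 4900 = 940
S_yy = nΣy² − (Σy)² = 10·35474 − 186² = 354740 − 34596 = 320144
r = S_xy / √(S_xx·S_yy) = -3640 / √(940·320144) = -3640 / √300935360 = -3640 / 17347.4886 = -0.2098

-0.2098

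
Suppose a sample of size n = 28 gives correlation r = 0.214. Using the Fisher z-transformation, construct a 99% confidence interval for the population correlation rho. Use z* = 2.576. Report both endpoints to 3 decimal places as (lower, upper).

Fisher z: z_r = atanh(r) = ½·ln((1+0.214)/(1−0.214)) = 0.217360
SE(z) = 1/√(n−3) = 1/√25 = 0.200000
99% ⇒ z* = 2.576; margin = 2.576·0.200000 = 0.515200
CI on z-scale: (-0.297840, 0.732560)
Back-transform: tanh(-0.297840) = -0.289335, tanh(0.732560) = 0.624629

(-0.289, 0.625)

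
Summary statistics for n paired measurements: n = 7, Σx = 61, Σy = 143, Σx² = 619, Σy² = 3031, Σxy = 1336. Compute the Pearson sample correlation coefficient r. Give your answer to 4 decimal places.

Numerator: nΣxy − (Σx)(Σy) = 7·1336 − (61)(143) = 629
Denominator: √[(nΣx²−(Σx)²)(nΣy²−(Σy)²)]
  nΣx²−(Σx)² = 7·619 − 3721 = 612;  nΣy²−(Σy)² = 7·3031 − 20449 = 768
  √(612·768) = √470016 = 685.5771
r = 629 / 685.5771 = 0.9175

0.9175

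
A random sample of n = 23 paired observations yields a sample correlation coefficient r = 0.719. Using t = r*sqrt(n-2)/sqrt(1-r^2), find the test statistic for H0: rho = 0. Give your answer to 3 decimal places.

t = r·√(n−2) / √(1−r²) with r = 0.719, n = 23
  = 0.719·√21 / √(1 − 0.516961)
  = 0.719·4.582576 / 0.695010
  = 3.294872 / 0.695010 = 4.741

4.741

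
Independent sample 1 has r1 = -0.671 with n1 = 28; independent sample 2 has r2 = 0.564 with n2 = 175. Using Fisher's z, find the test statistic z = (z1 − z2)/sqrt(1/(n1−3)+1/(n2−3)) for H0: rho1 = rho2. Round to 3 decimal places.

z1 = atanh(-0.671) = -0.812560,  z2 = atanh(0.564) = 0.638680
SE = √(1/(n1−3) + 1/(n2−3)) = √(1/25 + 1/172) = √(0.0400000 + 0.0058140) = √0.0458140 = 0.214042
z = (z1 − z2)/SE = (-0.812560 − 0.638680) / 0.214042 = -1.451240 / 0.214042 = -6.780

-6.780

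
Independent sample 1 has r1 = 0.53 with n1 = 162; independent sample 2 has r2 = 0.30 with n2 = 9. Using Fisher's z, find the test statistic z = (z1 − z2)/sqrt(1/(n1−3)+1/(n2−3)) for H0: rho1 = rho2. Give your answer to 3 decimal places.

0.675

z1 = atanh(0.53) = 0.590145,  z2 = atanh(0.30) = 0.309520
SE = √(1/(n1−3) + 1/(n2−3)) = √(1/159 + 1/6) = √(0.0062893 + 0.1666667) = √0.1729560 = 0.415880
z = (z1 − z2)/SE = (0.590145 − 0.309520) / 0.415880 = 0.280625 / 0.415880 = 0.675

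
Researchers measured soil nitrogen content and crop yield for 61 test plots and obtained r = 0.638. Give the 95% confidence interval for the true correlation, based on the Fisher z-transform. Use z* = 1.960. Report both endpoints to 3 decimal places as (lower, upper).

z_r = atanh(0.638) = 0.754794;  SE = 1/√(n−3) = 1/√58 = 0.131306
z-limits: 0.754794 ± 1.960·0.131306 = 0.754794 ± 0.257360 = [0.497434, 1.012154]
ρ-limits: (tanh 0.497434, tanh 1.012154) = (0.460, 0.767)

(0.460, 0.767)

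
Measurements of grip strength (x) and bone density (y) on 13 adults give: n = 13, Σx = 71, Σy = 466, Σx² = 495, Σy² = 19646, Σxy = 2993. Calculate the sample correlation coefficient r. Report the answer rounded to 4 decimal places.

0.7975

S_xy = nΣxy − ΣxΣy = 13·2993 − 71·466 = 38909 − 33086 = 5823
S_xx = nΣx² − (Σx)² = 13·495 − 71² = 6435 − 5041 = 1394
S_yy = nΣy² − (Σy)² = 13·19646 − 466² = 255398 − 217156 = 38242
r = S_xy / √(S_xx·S_yy) = 5823 / √(1394·38242) = 5823 / √53309348 = 5823 / 7301.3251 = 0.7975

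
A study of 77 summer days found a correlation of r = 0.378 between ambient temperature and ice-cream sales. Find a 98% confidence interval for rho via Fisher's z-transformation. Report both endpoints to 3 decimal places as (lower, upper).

(0.127, 0.584)

z_r = atanh(0.378) = 0.397724;  SE = 1/√(n−3) = 1/√74 = 0.116248
z-limits: 0.397724 ± 2.326·0.116248 = 0.397724 ± 0.270393 = [0.127331, 0.668117]
ρ-limits: (tanh 0.127331, tanh 0.668117) = (0.127, 0.584)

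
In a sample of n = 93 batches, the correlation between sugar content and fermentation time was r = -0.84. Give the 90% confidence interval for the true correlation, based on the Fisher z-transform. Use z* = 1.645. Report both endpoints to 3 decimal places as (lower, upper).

(-0.884, -0.781)

Fisher z: z_r = atanh(r) = ½·ln((1+(-0.84))/(1−(-0.84))) = -1.221174
SE(z) = 1/√(n−3) = 1/√90 = 0.105409
90% ⇒ z* = 1.645; margin = 1.645·0.105409 = 0.173398
CI on z-scale: (-1.394572, -1.047776)
Back-transform: tanh(-1.394572) = -0.884173, tanh(-1.047776) = -0.780940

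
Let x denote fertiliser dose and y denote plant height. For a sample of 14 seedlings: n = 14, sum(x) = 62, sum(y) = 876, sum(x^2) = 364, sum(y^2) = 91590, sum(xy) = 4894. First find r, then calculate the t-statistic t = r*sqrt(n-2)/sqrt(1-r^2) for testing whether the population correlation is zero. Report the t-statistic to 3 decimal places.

2.338

Numerator: nΣxy − (Σx)(Σy) = 14·4894 − (62)(876) = 14204
Denominator: √[(nΣx²−(Σx)²)(nΣy²−(Σy)²)]
  nΣx²−(Σx)² = 14·364 − 3844 = 1252;  nΣy²−(Σy)² = 14·91590 − 767376 = 514884
  √(1252·514884) = √644634768 = 25389.6587
r = 14204 / 25389.6587 = 0.5594
t = r·√(n−2)/√(1−r²) = 0.5594·√12 / √(1−0.312928) = 1.937818 / 0.828898 = 2.338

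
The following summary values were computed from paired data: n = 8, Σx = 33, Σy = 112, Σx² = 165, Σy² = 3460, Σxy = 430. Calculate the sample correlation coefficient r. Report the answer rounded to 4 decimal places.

-0.1369

Numerator: nΣxy − (Σx)(Σy) = 8·430 − (33)(112) = -256
Denominator: √[(nΣx²−(Σx)²)(nΣy²−(Σy)²)]
  nΣx²−(Σx)² = 8·165 − 1089 = 231;  nΣy²−(Σy)² = 8·3460 − 12544 = 15136
  √(231·15136) = √3496416 = 1869.8706
r = -256 / 1869.8706 = -0.1369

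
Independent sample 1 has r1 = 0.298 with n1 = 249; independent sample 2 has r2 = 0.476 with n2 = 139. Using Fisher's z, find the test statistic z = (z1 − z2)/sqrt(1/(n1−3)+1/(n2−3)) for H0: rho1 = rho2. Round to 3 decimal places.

z1 = atanh(0.298) = 0.307323,  z2 = atanh(0.476) = 0.517800
SE = √(1/(n1−3) + 1/(n2−3)) = √(1/246 + 1/136) = √(0.0040650 + 0.0073529) = √0.0114179 = 0.106855
z = (z1 − z2)/SE = (0.307323 − 0.517800) / 0.106855 = -0.210477 / 0.106855 = -1.970

-1.970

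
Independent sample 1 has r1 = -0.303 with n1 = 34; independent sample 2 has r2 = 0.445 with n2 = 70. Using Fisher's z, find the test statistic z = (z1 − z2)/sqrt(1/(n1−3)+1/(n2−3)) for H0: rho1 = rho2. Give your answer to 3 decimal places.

Fisher z-transforms: z1 = atanh(-0.303) = -0.312820, z2 = atanh(0.445) = 0.478448; difference d = -0.791268
Var(d) = 1/31 + 1/67 = 0.0322581 + 0.0149254 = 0.0471835
z = d/√Var(d) = -0.791268 / √0.0471835 = -0.791268 / 0.217218 = -3.643

-3.643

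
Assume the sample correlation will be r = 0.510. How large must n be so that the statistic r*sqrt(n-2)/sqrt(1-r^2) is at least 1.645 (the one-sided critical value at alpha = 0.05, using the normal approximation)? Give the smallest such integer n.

10

Need r·√(n−2)/√(1−r²) ≥ 1.645
√(n−2) ≥ 1.645·√(1−0.260100) / 0.510 = 1.645·0.860174 / 0.510 = 2.7745
n−2 ≥ 7.6979  ⇒  n ≥ 9.6979
Smallest integer n = 10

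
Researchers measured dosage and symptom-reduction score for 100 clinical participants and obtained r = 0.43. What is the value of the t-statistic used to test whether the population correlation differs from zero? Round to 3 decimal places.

1 − r² = 1 − 0.1849 = 0.8151;  √(1−r²) = 0.902829
√(n−2) = √98 = 9.899495
t = r·√(n−2)/√(1−r²) = 0.43 · 9.899495 / 0.902829 = 4.715

4.715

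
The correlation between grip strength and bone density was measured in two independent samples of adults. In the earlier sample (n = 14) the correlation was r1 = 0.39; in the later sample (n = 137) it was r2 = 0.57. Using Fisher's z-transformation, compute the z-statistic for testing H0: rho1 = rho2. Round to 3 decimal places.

z1 = atanh(0.39) = 0.411800,  z2 = atanh(0.57) = 0.647523
SE = √(1/(n1−3) + 1/(n2−3)) = √(1/11 + 1/134) = √(0.0909091 + 0.0074627) = √0.0983718 = 0.313643
z = (z1 − z2)/SE = (0.411800 − 0.647523) / 0.313643 = -0.235723 / 0.313643 = -0.752

-0.752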